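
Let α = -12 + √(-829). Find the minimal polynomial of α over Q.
m_α(x) = x^2 + 24x + 973

From α + 12 = √(-829), squaring gives (α + 12)^2 = -829, i.e. α^2 + 24α + 144 = -829, so α^2 + 24α + 973 = 0. The discriminant of x^2 + 24x + 973 is (24)^2 - 4·(973) = 576 - 3892 = -3316, and 4·(-829) is not a perfect square in Q since -829 is squarefree and ≠ 1. Hence x^2 + 24x + 973 is irreducible over Q and is the minimal polynomial of α.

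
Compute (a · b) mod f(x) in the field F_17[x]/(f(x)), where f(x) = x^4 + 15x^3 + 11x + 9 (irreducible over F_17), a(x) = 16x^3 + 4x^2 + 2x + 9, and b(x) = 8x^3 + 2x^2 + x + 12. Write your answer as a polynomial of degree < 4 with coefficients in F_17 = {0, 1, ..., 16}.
a · b ≡ 3x^3 + 3x^2 + 9x + 6 (mod f(x))

Multiply in F_17[x]: a(x)·b(x) = (16x^3 + 4x^2 + 2x + 9)·(8x^3 + 2x^2 + x + 12) = 9x^6 + 13x^5 + 6x^4 + 16x + 6. This has degree ≥ 4, so divide by f(x) over F_17: 9x^6 + 13x^5 + 6x^4 + 16x + 6 = (9x^2 + 14x)·(x^4 + 15x^3 + 11x + 9) + (3x^3 + 3x^2 + 9x + 6). Hence a·b ≡ 3x^3 + 3x^2 + 9x + 6 (mod f). (F_17[x]/(f) is a field with 17^4 = 83521 elements since f is irreducible of degree 4.)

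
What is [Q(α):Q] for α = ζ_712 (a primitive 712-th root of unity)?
[Q(α):Q] = 352

The minimal polynomial of ζ_712 over Q is the 712-th cyclotomic polynomial Φ_712(x), which is irreducible over Q and has degree φ(712) = 352. Hence [Q(α):Q] = φ(712) = 352.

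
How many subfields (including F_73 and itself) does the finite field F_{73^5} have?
F_{73^5} has 2 subfields

The subfields of F_{p^n} are exactly the fields F_{p^d} for d | n (each is the fixed field of the unique index-d subgroup of Gal(F_{p^n}/F_p) ≅ Z/nZ). The divisors of n = 5 are {1, 5}, giving 2 subfields: F_{73^1}, F_{73^5}.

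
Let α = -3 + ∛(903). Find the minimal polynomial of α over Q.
m_α(x) = x^3 + 9x^2 + 27x - 876

Set β = α + 3 = ∛(903), so β^3 = 903. Then (α + 3)^3 - 903 = 0, i.e. α is a root of g(x) = (x + 3)^3 - 903 = x^3 + 9x^2 + 27x - 876. Since g(x) = h(x + 3) where h(x) = x^3 - 903, and h is irreducible over Q (because 903 is not a perfect cube, so h has no rational root, and a monic cubic with no rational root is irreducible), g is also irreducible (irreducibility is preserved under the substitution x → x + 3). Hence m_α(x) = x^3 + 9x^2 + 27x - 876.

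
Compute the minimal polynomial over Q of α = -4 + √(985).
m_α(x) = x^2 + 8x - 969

From α + 4 = √(985), squaring gives (α + 4)^2 = 985, i.e. α^2 + 8α + 16 = 985, so α^2 + 8α - 969 = 0. The discriminant of x^2 + 8x - 969 is (8)^2 - 4·(-969) = 64 + 3876 = 3940, and 4·(985) is not a perfect square in Q since 985 is squarefree and ≠ 1. Hence x^2 + 8x - 969 is irreducible over Q and is the minimal polynomial of α.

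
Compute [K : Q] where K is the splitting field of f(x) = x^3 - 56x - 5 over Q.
[K : Q] = 6

By the rational root test, any rational root of the monic integer polynomial f(x) = x^3 - 56x - 5 must be an integer dividing the constant term -5, i.e. one of ±{1, 5}. Evaluating: f(1) = -60, f(-1) = 50, f(5) = -160, f(-5) = 150; none is 0, so f has no rational root and is therefore irreducible over Q (a cubic with no linear factor over a field is irreducible). For an irreducible cubic, the Galois group is A_3 or S_3 according as the discriminant disc(f) = -4a^3 - 27b^2 = -4·(-56)^3 - 27·(-5)^2 = 701789 is or is not a square in Q. Here disc(f) = 701789 is not a perfect square in Q, so the Galois group of f over Q is not contained in A_3 and must be all of S_3. The splitting field has degree |S_3| = 6 over Q, so [K : Q] = 6.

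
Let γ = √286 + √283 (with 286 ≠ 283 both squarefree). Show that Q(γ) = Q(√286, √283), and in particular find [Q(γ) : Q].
[Q(γ) : Q] = 4 (equivalently, Q(γ) = Q(√286, √283))

Obviously Q(γ) ⊆ Q(√286, √283), and [Q(√286, √283):Q] = 4 (since 286, 283 are distinct squarefree integers > 1 with 80938 not a perfect square). To show equality we compute the minimal polynomial of γ. From γ = √286 + √283: γ^2 = 286 + 2√(80938) + 283 = 569 + 2√(80938), so γ^2 - 569 = 2√(80938); squaring, (γ^2 - 569)^2 = 4·80938, i.e. γ^4 - 1138γ^2 + 323761 - 323752 = 0, i.e. γ^4 - 1138γ^2 + 9 = 0. So γ is a root of x^4 - 1138x^2 + 9. This polynomial is irreducible over Q: it has no rational root (each ±√286 ± √283 is irrational), and any factorization into two quadratics over Q would force √(80938) ∈ Q (pairing opposite roots) or √286, √283 ∈ Q (other pairings), all impossible. Hence [Q(γ):Q] = 4 = [Q(√286, √283):Q], so Q(γ) = Q(√286, √283).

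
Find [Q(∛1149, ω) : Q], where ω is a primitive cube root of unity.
[Q(∛1149, ω) : Q] = 6

[Q(∛1149):Q] = 3 (min poly x^3 - 1149, irreducible since 1149 is not a perfect cube). [Q(ω):Q] = 2 (min poly x^2 + x + 1). Since Q(∛1149) ⊂ R and ω ∉ R, we have ω ∉ Q(∛1149), so x^2 + x + 1 remains irreducible over Q(∛1149) and [Q(∛1149, ω) : Q(∛1149)] = 2. By the tower law, [Q(∛1149, ω) : Q] = 3 · 2 = 6. (In fact Q(∛1149, ω) is the splitting field of x^3 - 1149 over Q.)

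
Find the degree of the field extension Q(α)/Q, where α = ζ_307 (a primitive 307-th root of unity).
[Q(α):Q] = 306

The minimal polynomial of ζ_307 over Q is the 307-th cyclotomic polynomial Φ_307(x), which is irreducible over Q and has degree φ(307) = 306. Hence [Q(α):Q] = φ(307) = 306.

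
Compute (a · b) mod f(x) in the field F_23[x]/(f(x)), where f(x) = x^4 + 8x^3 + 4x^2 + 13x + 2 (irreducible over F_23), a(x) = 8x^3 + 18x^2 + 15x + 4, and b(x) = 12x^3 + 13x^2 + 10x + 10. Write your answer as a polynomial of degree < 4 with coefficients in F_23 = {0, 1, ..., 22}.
a · b ≡ 15x^3 + x^2 + 7x + 12 (mod f(x))

Multiply in F_23[x]: a(x)·b(x) = (8x^3 + 18x^2 + 15x + 4)·(12x^3 + 13x^2 + 10x + 10) = 4x^6 + 21x^5 + 11x^4 + 20x^3 + 14x^2 + 6x + 17. This has degree ≥ 4, so divide by f(x) over F_23: 4x^6 + 21x^5 + 11x^4 + 20x^3 + 14x^2 + 6x + 17 = (4x^2 + 12x + 14)·(x^4 + 8x^3 + 4x^2 + 13x + 2) + (15x^3 + x^2 + 7x + 12). Hence a·b ≡ 15x^3 + x^2 + 7x + 12 (mod f). (F_23[x]/(f) is a field with 23^4 = 279841 elements since f is irreducible of degree 4.)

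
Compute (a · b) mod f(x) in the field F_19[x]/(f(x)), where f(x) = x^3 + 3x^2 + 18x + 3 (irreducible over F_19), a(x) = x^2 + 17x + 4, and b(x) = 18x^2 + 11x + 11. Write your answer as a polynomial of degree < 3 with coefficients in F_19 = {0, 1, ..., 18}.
a · b ≡ 12x^2 + 3x + 15 (mod f(x))

Multiply in F_19[x]: a(x)·b(x) = (x^2 + 17x + 4)·(18x^2 + 11x + 11) = 18x^4 + 13x^3 + 4x^2 + 3x + 6. This has degree ≥ 3, so divide by f(x) over F_19: 18x^4 + 13x^3 + 4x^2 + 3x + 6 = (18x + 16)·(x^3 + 3x^2 + 18x + 3) + (12x^2 + 3x + 15). Hence a·b ≡ 12x^2 + 3x + 15 (mod f). (F_19[x]/(f) is a field with 19^3 = 6859 elements since f is irreducible of degree 3.)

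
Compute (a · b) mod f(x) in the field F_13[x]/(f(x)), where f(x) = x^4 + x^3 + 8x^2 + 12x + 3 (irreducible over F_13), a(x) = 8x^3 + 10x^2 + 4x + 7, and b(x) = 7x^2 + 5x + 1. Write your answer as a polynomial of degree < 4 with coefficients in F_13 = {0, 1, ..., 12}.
a · b ≡ 2x^2 + 3x + 1 (mod f(x))

Multiply in F_13[x]: a(x)·b(x) = (8x^3 + 10x^2 + 4x + 7)·(7x^2 + 5x + 1) = 4x^5 + 6x^4 + 8x^3 + x^2 + 7. This has degree ≥ 4, so divide by f(x) over F_13: 4x^5 + 6x^4 + 8x^3 + x^2 + 7 = (4x + 2)·(x^4 + x^3 + 8x^2 + 12x + 3) + (2x^2 + 3x + 1). Hence a·b ≡ 2x^2 + 3x + 1 (mod f). (F_13[x]/(f) is a field with 13^4 = 28561 elements since f is irreducible of degree 4.)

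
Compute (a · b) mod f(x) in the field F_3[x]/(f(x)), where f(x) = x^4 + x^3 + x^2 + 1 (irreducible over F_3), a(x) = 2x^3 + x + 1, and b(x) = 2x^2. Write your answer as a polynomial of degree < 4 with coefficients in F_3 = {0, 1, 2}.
a · b ≡ 2x^3 + 2x + 1 (mod f(x))

Multiply in F_3[x]: a(x)·b(x) = (2x^3 + x + 1)·(2x^2) = x^5 + 2x^3 + 2x^2. This has degree ≥ 4, so divide by f(x) over F_3: x^5 + 2x^3 + 2x^2 = (x + 2)·(x^4 + x^3 + x^2 + 1) + (2x^3 + 2x + 1). Hence a·b ≡ 2x^3 + 2x + 1 (mod f). (F_3[x]/(f) is a field with 3^4 = 81 elements since f is irreducible of degree 4.)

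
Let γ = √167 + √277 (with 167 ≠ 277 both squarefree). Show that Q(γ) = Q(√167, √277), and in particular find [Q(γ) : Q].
[Q(γ) : Q] = 4 (equivalently, Q(γ) = Q(√167, √277))

Obviously Q(γ) ⊆ Q(√167, √277), and [Q(√167, √277):Q] = 4 (since 167, 277 are distinct squarefree integers > 1 with 46259 not a perfect square). To show equality we compute the minimal polynomial of γ. From γ = √167 + √277: γ^2 = 167 + 2√(46259) + 277 = 444 + 2√(46259), so γ^2 - 444 = 2√(46259); squaring, (γ^2 - 444)^2 = 4·46259, i.e. γ^4 - 888γ^2 + 197136 - 185036 = 0, i.e. γ^4 - 888γ^2 + 12100 = 0. So γ is a root of x^4 - 888x^2 + 12100. This polynomial is irreducible over Q: it has no rational root (each ±√167 ± √277 is irrational), and any factorization into two quadratics over Q would force √(46259) ∈ Q (pairing opposite roots) or √167, √277 ∈ Q (other pairings), all impossible. Hence [Q(γ):Q] = 4 = [Q(√167, √277):Q], so Q(γ) = Q(√167, √277).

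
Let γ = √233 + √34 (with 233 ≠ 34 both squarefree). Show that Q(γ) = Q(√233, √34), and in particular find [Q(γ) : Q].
[Q(γ) : Q] = 4 (equivalently, Q(γ) = Q(√233, √34))

Obviously Q(γ) ⊆ Q(√233, √34), and [Q(√233, √34):Q] = 4 (since 233, 34 are distinct squarefree integers > 1 with 7922 not a perfect square). To show equality we compute the minimal polynomial of γ. From γ = √233 + √34: γ^2 = 233 + 2√(7922) + 34 = 267 + 2√(7922), so γ^2 - 267 = 2√(7922); squaring, (γ^2 - 267)^2 = 4·7922, i.e. γ^4 - 534γ^2 + 71289 - 31688 = 0, i.e. γ^4 - 534γ^2 + 39601 = 0. So γ is a root of x^4 - 534x^2 + 39601. This polynomial is irreducible over Q: it has no rational root (each ±√233 ± √34 is irrational), and any factorization into two quadratics over Q would force √(7922) ∈ Q (pairing opposite roots) or √233, √34 ∈ Q (other pairings), all impossible. Hence [Q(γ):Q] = 4 = [Q(√233, √34):Q], so Q(γ) = Q(√233, √34).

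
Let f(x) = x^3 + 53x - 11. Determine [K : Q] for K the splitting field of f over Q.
[K : Q] = 6

By the rational root test, any rational root of the monic integer polynomial f(x) = x^3 + 53x - 11 must be an integer dividing the constant term -11, i.e. one of ±{1, 11}. Evaluating: f(1) = 43, f(-1) = -65, f(11) = 1903, f(-11) = -1925; none is 0, so f has no rational root and is therefore irreducible over Q (a cubic with no linear factor over a field is irreducible). For an irreducible cubic, the Galois group is A_3 or S_3 according as the discriminant disc(f) = -4a^3 - 27b^2 = -4·(53)^3 - 27·(-11)^2 = -598775 is or is not a square in Q. Here disc(f) = -598775 is not a perfect square in Q, so the Galois group of f over Q is not contained in A_3 and must be all of S_3. The splitting field has degree |S_3| = 6 over Q, so [K : Q] = 6.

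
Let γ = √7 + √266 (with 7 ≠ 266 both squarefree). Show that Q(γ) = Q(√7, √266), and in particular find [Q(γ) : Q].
[Q(γ) : Q] = 4 (equivalently, Q(γ) = Q(√7, √266))

Obviously Q(γ) ⊆ Q(√7, √266), and [Q(√7, √266):Q] = 4 (since 7, 266 are distinct squarefree integers > 1 with 1862 not a perfect square). To show equality we compute the minimal polynomial of γ. From γ = √7 + √266: γ^2 = 7 + 2√(1862) + 266 = 273 + 2√(1862), so γ^2 - 273 = 2√(1862); squaring, (γ^2 - 273)^2 = 4·1862, i.e. γ^4 - 546γ^2 + 74529 - 7448 = 0, i.e. γ^4 - 546γ^2 + 67081 = 0. So γ is a root of x^4 - 546x^2 + 67081. This polynomial is irreducible over Q: it has no rational root (each ±√7 ± √266 is irrational), and any factorization into two quadratics over Q would force √(1862) ∈ Q (pairing opposite roots) or √7, √266 ∈ Q (other pairings), all impossible. Hence [Q(γ):Q] = 4 = [Q(√7, √266):Q], so Q(γ) = Q(√7, √266).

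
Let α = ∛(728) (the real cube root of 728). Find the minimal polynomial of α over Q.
m_α(x) = x^3 - 728

α satisfies α^3 = 728, so x^3 - 728 annihilates α. By the rational root test, a rational root p/q (in lowest terms) of x^3 - 728 would satisfy p^3 = 728 q^3, forcing q = 1 and p^3 = 728; but 728 is not a perfect cube, contradiction. A monic cubic over Q with no rational root is irreducible (any nontrivial factorization would include a linear factor). Hence x^3 - 728 is the minimal polynomial of α, and in particular [Q(α):Q] = 3.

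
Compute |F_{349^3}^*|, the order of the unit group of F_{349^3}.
|F_{349^3}^*| = 42508548

F_{349^3} has 349^3 = 42508549 elements; its multiplicative group consists of all nonzero elements, so |F_{349^3}^*| = 42508549 - 1 = 42508548. (It is cyclic since any finite subgroup of the multiplicative group of a field is cyclic.)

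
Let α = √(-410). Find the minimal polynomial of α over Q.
m_α(x) = x^2 + 410

α satisfies α^2 + 410 = 0, so x^2 + 410 annihilates α. Since d = -410 is squarefree and ≠ 1, it is not a perfect square in Q, so x^2 + 410 has no rational root and is therefore irreducible over Q (a degree-2 polynomial over a field is irreducible iff it has no root). Hence m_α(x) = x^2 + 410.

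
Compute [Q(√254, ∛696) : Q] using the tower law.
[Q(√254, ∛696) : Q] = 6

Let L = Q(√254, ∛696). Since Q(√254) ⊂ L and [Q(√254):Q] = 2, the tower law gives 2 | [L:Q]. Likewise Q(∛696) ⊂ L with [Q(∛696):Q] = 3 (because 696 is not a perfect cube), so 3 | [L:Q]. As gcd(2,3) = 1, [L:Q] is divisible by 6. Conversely L is generated over Q by √254 and ∛696, so [L:Q] ≤ 2·3 = 6. Therefore [Q(√254, ∛696) : Q] = 6.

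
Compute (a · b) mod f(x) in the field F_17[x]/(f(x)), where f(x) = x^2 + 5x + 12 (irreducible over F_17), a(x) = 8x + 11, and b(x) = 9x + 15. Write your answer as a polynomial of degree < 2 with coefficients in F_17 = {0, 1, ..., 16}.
a · b ≡ 12x + 15 (mod f(x))

Multiply in F_17[x]: a(x)·b(x) = (8x + 11)·(9x + 15) = 4x^2 + 15x + 12. This has degree ≥ 2, so divide by f(x) over F_17: 4x^2 + 15x + 12 = (4)·(x^2 + 5x + 12) + (12x + 15). Hence a·b ≡ 12x + 15 (mod f). (F_17[x]/(f) is a field with 17^2 = 289 elements since f is irreducible of degree 2.)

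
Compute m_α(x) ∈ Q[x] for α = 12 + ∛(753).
m_α(x) = x^3 - 36x^2 + 432x - 2481

Set β = α - 12 = ∛(753), so β^3 = 753. Then (α - 12)^3 - 753 = 0, i.e. α is a root of g(x) = (x - 12)^3 - 753 = x^3 - 36x^2 + 432x - 2481. Since g(x) = h(x - 12) where h(x) = x^3 - 753, and h is irreducible over Q (because 753 is not a perfect cube, so h has no rational root, and a monic cubic with no rational root is irreducible), g is also irreducible (irreducibility is preserved under the substitution x → x - 12). Hence m_α(x) = x^3 - 36x^2 + 432x - 2481.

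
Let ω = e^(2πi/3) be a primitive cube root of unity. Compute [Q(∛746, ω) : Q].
[Q(∛746, ω) : Q] = 6

[Q(∛746):Q] = 3 (min poly x^3 - 746, irreducible since 746 is not a perfect cube). [Q(ω):Q] = 2 (min poly x^2 + x + 1). Since Q(∛746) ⊂ R and ω ∉ R, we have ω ∉ Q(∛746), so x^2 + x + 1 remains irreducible over Q(∛746) and [Q(∛746, ω) : Q(∛746)] = 2. By the tower law, [Q(∛746, ω) : Q] = 3 · 2 = 6. (In fact Q(∛746, ω) is the splitting field of x^3 - 746 over Q.)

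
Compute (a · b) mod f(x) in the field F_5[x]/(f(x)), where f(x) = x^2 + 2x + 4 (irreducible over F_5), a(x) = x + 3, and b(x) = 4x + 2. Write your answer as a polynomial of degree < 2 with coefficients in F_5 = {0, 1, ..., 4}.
a · b ≡ x (mod f(x))

Multiply in F_5[x]: a(x)·b(x) = (x + 3)·(4x + 2) = 4x^2 + 4x + 1. This has degree ≥ 2, so divide by f(x) over F_5: 4x^2 + 4x + 1 = (4)·(x^2 + 2x + 4) + (x). Hence a·b ≡ x (mod f). (F_5[x]/(f) is a field with 5^2 = 25 elements since f is irreducible of degree 2.)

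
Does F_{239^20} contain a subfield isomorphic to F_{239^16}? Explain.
No: F_{239^16} is not a subfield of F_{239^20}

F_{p^m} embeds in F_{p^n} iff m | n. Here 16 ∤ 20 (since 20 = 1·16 + 4 with remainder 4 ≠ 0), so F_{239^16} is not a subfield of F_{239^20}. Equivalently: if it were, the tower law would give 16 = [F_{239^16}:F_239] dividing [F_{239^20}:F_239] = 20, contradiction.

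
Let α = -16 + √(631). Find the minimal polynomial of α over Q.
m_α(x) = x^2 + 32x - 375

From α + 16 = √(631), squaring gives (α + 16)^2 = 631, i.e. α^2 + 32α + 256 = 631, so α^2 + 32α - 375 = 0. The discriminant of x^2 + 32x - 375 is (32)^2 - 4·(-375) = 1024 + 1500 = 2524, and 4·(631) is not a perfect square in Q since 631 is squarefree and ≠ 1. Hence x^2 + 32x - 375 is irreducible over Q and is the minimal polynomial of α.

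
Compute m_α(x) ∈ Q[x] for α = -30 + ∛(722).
m_α(x) = x^3 + 90x^2 + 2700x + 26278

Set β = α + 30 = ∛(722), so β^3 = 722. Then (α + 30)^3 - 722 = 0, i.e. α is a root of g(x) = (x + 30)^3 - 722 = x^3 + 90x^2 + 2700x + 26278. Since g(x) = h(x + 30) where h(x) = x^3 - 722, and h is irreducible over Q (because 722 is not a perfect cube, so h has no rational root, and a monic cubic with no rational root is irreducible), g is also irreducible (irreducibility is preserved under the substitution x → x + 30). Hence m_α(x) = x^3 + 90x^2 + 2700x + 26278.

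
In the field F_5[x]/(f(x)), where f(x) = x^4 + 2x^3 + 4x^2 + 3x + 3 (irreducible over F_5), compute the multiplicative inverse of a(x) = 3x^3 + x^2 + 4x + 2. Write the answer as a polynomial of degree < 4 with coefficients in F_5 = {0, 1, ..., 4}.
a(x)^(-1) ≡ 2x^3 + 4x^2 + 2x + 3 (mod f(x))

Since f is irreducible over F_5, F_5[x]/(f) is a field and a(x) ≠ 0 has an inverse. Apply the extended Euclidean algorithm to f(x) and a(x) in F_5[x]: f(x) = (2x)·a(x) + (x^2 + 4x + 3);  a(x) = (3x + 4)·(x^2 + 4x + 3) + (4x);  (x^2 + 4x + 3) = (4x + 1)·(4x) + (3). The last nonzero remainder is the constant 3 = gcd(f, a) in F_5. Back-substituting through the division chain expresses 3 = s(x)·a(x) + t(x)·f(x) with s(x) ≡ x^3 + 2x^2 + x + 4 (mod f), so (x^3 + 2x^2 + x + 4)·a(x) ≡ 3 (mod f). Multiplying by 3^(-1) ≡ 2 in F_5 gives a(x)^(-1) ≡ 2·(x^3 + 2x^2 + x + 4) ≡ 2x^3 + 4x^2 + 2x + 3 (mod f). Check: (3x^3 + x^2 + 4x + 2)·(2x^3 + 4x^2 + 2x + 3) = x^6 + 4x^5 + 3x^4 + x^3 + 4x^2 + x + 1 ≡ 1 (mod x^4 + 2x^3 + 4x^2 + 3x + 3).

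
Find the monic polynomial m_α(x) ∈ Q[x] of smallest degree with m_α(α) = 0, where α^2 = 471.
m_α(x) = x^2 - 471

α satisfies α^2 - 471 = 0, so x^2 - 471 annihilates α. Since d = 471 is squarefree and ≠ 1, it is not a perfect square in Q, so x^2 - 471 has no rational root and is therefore irreducible over Q (a degree-2 polynomial over a field is irreducible iff it has no root). Hence m_α(x) = x^2 - 471.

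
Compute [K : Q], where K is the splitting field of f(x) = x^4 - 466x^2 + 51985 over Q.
[K : Q] = 4

Solving the quadratic in x^2: x^2 = (466 ± √(466^2 - 4·51985))/2 = (466 ± √9216)/2 = (466 ± 96)/2, giving x^2 = 185 or x^2 = 281. So f(x) = (x^2 - 185)(x^2 - 281) and the roots of f are ±√185, ±√281. Hence the splitting field is K = Q(√185, √281). Since 185 and 281 are distinct squarefree integers > 1, their product 51985 is not a perfect square, so √281 ∉ Q(√185). By the tower law [K:Q] = [Q(√185,√281):Q(√185)] · [Q(√185):Q] = 2 · 2 = 4.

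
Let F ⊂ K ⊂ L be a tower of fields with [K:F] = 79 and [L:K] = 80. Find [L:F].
[L:F] = 6320

The tower law says that for any tower of field extensions F ⊂ K ⊂ L with finite degrees, [L:F] = [L:K] · [K:F]. Here this gives [L:F] = 80 · 79 = 6320.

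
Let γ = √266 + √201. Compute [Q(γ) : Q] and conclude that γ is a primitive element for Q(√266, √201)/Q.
[Q(γ) : Q] = 4 (equivalently, Q(γ) = Q(√266, √201))

Obviously Q(γ) ⊆ Q(√266, √201), and [Q(√266, √201):Q] = 4 (since 266, 201 are distinct squarefree integers > 1 with 53466 not a perfect square). To show equality we compute the minimal polynomial of γ. From γ = √266 + √201: γ^2 = 266 + 2√(53466) + 201 = 467 + 2√(53466), so γ^2 - 467 = 2√(53466); squaring, (γ^2 - 467)^2 = 4·53466, i.e. γ^4 - 934γ^2 + 218089 - 213864 = 0, i.e. γ^4 - 934γ^2 + 4225 = 0. So γ is a root of x^4 - 934x^2 + 4225. This polynomial is irreducible over Q: it has no rational root (each ±√266 ± √201 is irrational), and any factorization into two quadratics over Q would force √(53466) ∈ Q (pairing opposite roots) or √266, √201 ∈ Q (other pairings), all impossible. Hence [Q(γ):Q] = 4 = [Q(√266, √201):Q], so Q(γ) = Q(√266, √201).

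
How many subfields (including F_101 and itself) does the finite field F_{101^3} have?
F_{101^3} has 2 subfields

The subfields of F_{p^n} are exactly the fields F_{p^d} for d | n (each is the fixed field of the unique index-d subgroup of Gal(F_{p^n}/F_p) ≅ Z/nZ). The divisors of n = 3 are {1, 3}, giving 2 subfields: F_{101^1}, F_{101^3}.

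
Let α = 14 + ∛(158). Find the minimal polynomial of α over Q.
m_α(x) = x^3 - 42x^2 + 588x - 2902

Set β = α - 14 = ∛(158), so β^3 = 158. Then (α - 14)^3 - 158 = 0, i.e. α is a root of g(x) = (x - 14)^3 - 158 = x^3 - 42x^2 + 588x - 2902. Since g(x) = h(x - 14) where h(x) = x^3 - 158, and h is irreducible over Q (because 158 is not a perfect cube, so h has no rational root, and a monic cubic with no rational root is irreducible), g is also irreducible (irreducibility is preserved under the substitution x → x - 14). Hence m_α(x) = x^3 - 42x^2 + 588x - 2902.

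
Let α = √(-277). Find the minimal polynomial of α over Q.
m_α(x) = x^2 + 277

α satisfies α^2 + 277 = 0, so x^2 + 277 annihilates α. Since d = -277 is squarefree and ≠ 1, it is not a perfect square in Q, so x^2 + 277 has no rational root and is therefore irreducible over Q (a degree-2 polynomial over a field is irreducible iff it has no root). Hence m_α(x) = x^2 + 277.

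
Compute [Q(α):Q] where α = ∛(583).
[Q(α):Q] = 3

The minimal polynomial of α is x^3 - 583, irreducible over Q since 583 is not a perfect cube (so x^3 - 583 has no rational root). Hence [Q(α):Q] = deg(m_α) = 3.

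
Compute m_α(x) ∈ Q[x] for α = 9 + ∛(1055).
m_α(x) = x^3 - 27x^2 + 243x - 1784

Set β = α - 9 = ∛(1055), so β^3 = 1055. Then (α - 9)^3 - 1055 = 0, i.e. α is a root of g(x) = (x - 9)^3 - 1055 = x^3 - 27x^2 + 243x - 1784. Since g(x) = h(x - 9) where h(x) = x^3 - 1055, and h is irreducible over Q (because 1055 is not a perfect cube, so h has no rational root, and a monic cubic with no rational root is irreducible), g is also irreducible (irreducibility is preserved under the substitution x → x - 9). Hence m_α(x) = x^3 - 27x^2 + 243x - 1784.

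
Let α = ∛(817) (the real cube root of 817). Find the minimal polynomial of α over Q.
m_α(x) = x^3 - 817

α satisfies α^3 = 817, so x^3 - 817 annihilates α. By the rational root test, a rational root p/q (in lowest terms) of x^3 - 817 would satisfy p^3 = 817 q^3, forcing q = 1 and p^3 = 817; but 817 is not a perfect cube, contradiction. A monic cubic over Q with no rational root is irreducible (any nontrivial factorization would include a linear factor). Hence x^3 - 817 is the minimal polynomial of α, and in particular [Q(α):Q] = 3.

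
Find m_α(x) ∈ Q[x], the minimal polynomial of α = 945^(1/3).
m_α(x) = x^3 - 945

α satisfies α^3 = 945, so x^3 - 945 annihilates α. By the rational root test, a rational root p/q (in lowest terms) of x^3 - 945 would satisfy p^3 = 945 q^3, forcing q = 1 and p^3 = 945; but 945 is not a perfect cube, contradiction. A monic cubic over Q with no rational root is irreducible (any nontrivial factorization would include a linear factor). Hence x^3 - 945 is the minimal polynomial of α, and in particular [Q(α):Q] = 3.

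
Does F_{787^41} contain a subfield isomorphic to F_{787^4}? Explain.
No: F_{787^4} is not a subfield of F_{787^41}

F_{p^m} embeds in F_{p^n} iff m | n. Here 4 ∤ 41 (since 41 = 10·4 + 1 with remainder 1 ≠ 0), so F_{787^4} is not a subfield of F_{787^41}. Equivalently: if it were, the tower law would give 4 = [F_{787^4}:F_787] dividing [F_{787^41}:F_787] = 41, contradiction.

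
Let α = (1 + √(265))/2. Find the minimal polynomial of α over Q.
m_α(x) = x^2 - x - 66

From 2α - 1 = √(265), squaring gives (2α - 1)^2 = 265, i.e. 4α^2 - 4α + 1 = 265, so α^2 - α + (1 - 265)/4 = 0. Since 265 ≡ 1 (mod 4), (1 - 265)/4 = -66 ∈ Z. The polynomial x^2 - x - 66 has discriminant 1 - 4·(-66) = 265, which is not a perfect square in Q (d = 265 is squarefree and ≠ 1), so x^2 - x - 66 is irreducible over Q. It is the minimal polynomial of α.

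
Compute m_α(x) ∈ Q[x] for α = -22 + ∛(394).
m_α(x) = x^3 + 66x^2 + 1452x + 10254

Set β = α + 22 = ∛(394), so β^3 = 394. Then (α + 22)^3 - 394 = 0, i.e. α is a root of g(x) = (x + 22)^3 - 394 = x^3 + 66x^2 + 1452x + 10254. Since g(x) = h(x + 22) where h(x) = x^3 - 394, and h is irreducible over Q (because 394 is not a perfect cube, so h has no rational root, and a monic cubic with no rational root is irreducible), g is also irreducible (irreducibility is preserved under the substitution x → x + 22). Hence m_α(x) = x^3 + 66x^2 + 1452x + 10254.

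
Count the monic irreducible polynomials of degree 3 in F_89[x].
There are 234960 monic irreducible polynomials of degree 3 over F_89

Each element of F_{89^3} that lies in no proper subfield is a root of exactly one monic irreducible of degree 3 over F_89, and each such polynomial has 3 distinct roots in F_{89^3}. By Möbius inversion the count is N_89(3) = (1/3) Σ_{d|3} μ(3/d) · 89^d = (1/3)(μ(3)·89^1 + μ(1)·89^3) = 704880/3 = 234960.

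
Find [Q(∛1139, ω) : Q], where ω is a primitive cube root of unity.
[Q(∛1139, ω) : Q] = 6

[Q(∛1139):Q] = 3 (min poly x^3 - 1139, irreducible since 1139 is not a perfect cube). [Q(ω):Q] = 2 (min poly x^2 + x + 1). Since Q(∛1139) ⊂ R and ω ∉ R, we have ω ∉ Q(∛1139), so x^2 + x + 1 remains irreducible over Q(∛1139) and [Q(∛1139, ω) : Q(∛1139)] = 2. By the tower law, [Q(∛1139, ω) : Q] = 3 · 2 = 6. (In fact Q(∛1139, ω) is the splitting field of x^3 - 1139 over Q.)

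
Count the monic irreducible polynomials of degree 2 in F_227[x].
There are 25651 monic irreducible polynomials of degree 2 over F_227

Each element of F_{227^2} that lies in no proper subfield is a root of exactly one monic irreducible of degree 2 over F_227, and each such polynomial has 2 distinct roots in F_{227^2}. By Möbius inversion the count is N_227(2) = (1/2) Σ_{d|2} μ(2/d) · 227^d = (1/2)(μ(2)·227^1 + μ(1)·227^2) = 51302/2 = 25651.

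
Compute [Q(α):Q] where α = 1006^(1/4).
[Q(α):Q] = 4

α is a root of x^4 - 1006. By Eisenstein's criterion at the prime p = 2 (which divides the constant term 1006 but p^2 = 4 does not, since 1006 is squarefree), x^4 - 1006 is irreducible over Q. Hence [Q(α):Q] = 4.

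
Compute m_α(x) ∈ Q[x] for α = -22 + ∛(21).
m_α(x) = x^3 + 66x^2 + 1452x + 10627

Set β = α + 22 = ∛(21), so β^3 = 21. Then (α + 22)^3 - 21 = 0, i.e. α is a root of g(x) = (x + 22)^3 - 21 = x^3 + 66x^2 + 1452x + 10627. Since g(x) = h(x + 22) where h(x) = x^3 - 21, and h is irreducible over Q (because 21 is not a perfect cube, so h has no rational root, and a monic cubic with no rational root is irreducible), g is also irreducible (irreducibility is preserved under the substitution x → x + 22). Hence m_α(x) = x^3 + 66x^2 + 1452x + 10627.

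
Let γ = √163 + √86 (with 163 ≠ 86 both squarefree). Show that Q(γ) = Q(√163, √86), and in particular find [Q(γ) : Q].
[Q(γ) : Q] = 4 (equivalently, Q(γ) = Q(√163, √86))

Obviously Q(γ) ⊆ Q(√163, √86), and [Q(√163, √86):Q] = 4 (since 163, 86 are distinct squarefree integers > 1 with 14018 not a perfect square). To show equality we compute the minimal polynomial of γ. From γ = √163 + √86: γ^2 = 163 + 2√(14018) + 86 = 249 + 2√(14018), so γ^2 - 249 = 2√(14018); squaring, (γ^2 - 249)^2 = 4·14018, i.e. γ^4 - 498γ^2 + 62001 - 56072 = 0, i.e. γ^4 - 498γ^2 + 5929 = 0. So γ is a root of x^4 - 498x^2 + 5929. This polynomial is irreducible over Q: it has no rational root (each ±√163 ± √86 is irrational), and any factorization into two quadratics over Q would force √(14018) ∈ Q (pairing opposite roots) or √163, √86 ∈ Q (other pairings), all impossible. Hence [Q(γ):Q] = 4 = [Q(√163, √86):Q], so Q(γ) = Q(√163, √86).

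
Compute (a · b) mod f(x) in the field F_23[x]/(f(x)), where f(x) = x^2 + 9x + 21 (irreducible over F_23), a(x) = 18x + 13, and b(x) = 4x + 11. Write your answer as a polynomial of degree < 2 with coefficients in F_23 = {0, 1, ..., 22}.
a · b ≡ 16x + 11 (mod f(x))

Multiply in F_23[x]: a(x)·b(x) = (18x + 13)·(4x + 11) = 3x^2 + 20x + 5. This has degree ≥ 2, so divide by f(x) over F_23: 3x^2 + 20x + 5 = (3)·(x^2 + 9x + 21) + (16x + 11). Hence a·b ≡ 16x + 11 (mod f). (F_23[x]/(f) is a field with 23^2 = 529 elements since f is irreducible of degree 2.)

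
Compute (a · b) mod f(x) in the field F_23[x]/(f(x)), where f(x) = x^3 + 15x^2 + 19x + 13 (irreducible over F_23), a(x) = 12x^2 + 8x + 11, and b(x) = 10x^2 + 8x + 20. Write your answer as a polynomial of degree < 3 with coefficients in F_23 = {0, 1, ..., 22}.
a · b ≡ 12x + 11 (mod f(x))

Multiply in F_23[x]: a(x)·b(x) = (12x^2 + 8x + 11)·(10x^2 + 8x + 20) = 5x^4 + 15x^3 + 18x + 13. This has degree ≥ 3, so divide by f(x) over F_23: 5x^4 + 15x^3 + 18x + 13 = (5x + 9)·(x^3 + 15x^2 + 19x + 13) + (12x + 11). Hence a·b ≡ 12x + 11 (mod f). (F_23[x]/(f) is a field with 23^3 = 12167 elements since f is irreducible of degree 3.)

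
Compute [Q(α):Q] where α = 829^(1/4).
[Q(α):Q] = 4

α is a root of x^4 - 829. By Eisenstein's criterion at the prime p = 829 (which divides the constant term 829 but p^2 = 687241 does not, since 829 is squarefree), x^4 - 829 is irreducible over Q. Hence [Q(α):Q] = 4.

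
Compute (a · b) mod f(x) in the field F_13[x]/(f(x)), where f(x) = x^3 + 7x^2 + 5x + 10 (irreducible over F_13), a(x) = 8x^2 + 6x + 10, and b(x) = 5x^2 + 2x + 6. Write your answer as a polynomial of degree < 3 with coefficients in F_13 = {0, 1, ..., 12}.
a · b ≡ x^2 + 7x + 8 (mod f(x))

Multiply in F_13[x]: a(x)·b(x) = (8x^2 + 6x + 10)·(5x^2 + 2x + 6) = x^4 + 7x^3 + 6x^2 + 4x + 8. This has degree ≥ 3, so divide by f(x) over F_13: x^4 + 7x^3 + 6x^2 + 4x + 8 = (x)·(x^3 + 7x^2 + 5x + 10) + (x^2 + 7x + 8). Hence a·b ≡ x^2 + 7x + 8 (mod f). (F_13[x]/(f) is a field with 13^3 = 2197 elements since f is irreducible of degree 3.)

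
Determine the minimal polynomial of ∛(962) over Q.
m_α(x) = x^3 - 962

α satisfies α^3 = 962, so x^3 - 962 annihilates α. By the rational root test, a rational root p/q (in lowest terms) of x^3 - 962 would satisfy p^3 = 962 q^3, forcing q = 1 and p^3 = 962; but 962 is not a perfect cube, contradiction. A monic cubic over Q with no rational root is irreducible (any nontrivial factorization would include a linear factor). Hence x^3 - 962 is the minimal polynomial of α, and in particular [Q(α):Q] = 3.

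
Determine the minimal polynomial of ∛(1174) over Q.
m_α(x) = x^3 - 1174

α satisfies α^3 = 1174, so x^3 - 1174 annihilates α. By the rational root test, a rational root p/q (in lowest terms) of x^3 - 1174 would satisfy p^3 = 1174 q^3, forcing q = 1 and p^3 = 1174; but 1174 is not a perfect cube, contradiction. A monic cubic over Q with no rational root is irreducible (any nontrivial factorization would include a linear factor). Hence x^3 - 1174 is the minimal polynomial of α, and in particular [Q(α):Q] = 3.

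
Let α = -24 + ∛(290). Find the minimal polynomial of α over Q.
m_α(x) = x^3 + 72x^2 + 1728x + 13534

Set β = α + 24 = ∛(290), so β^3 = 290. Then (α + 24)^3 - 290 = 0, i.e. α is a root of g(x) = (x + 24)^3 - 290 = x^3 + 72x^2 + 1728x + 13534. Since g(x) = h(x + 24) where h(x) = x^3 - 290, and h is irreducible over Q (because 290 is not a perfect cube, so h has no rational root, and a monic cubic with no rational root is irreducible), g is also irreducible (irreducibility is preserved under the substitution x → x + 24). Hence m_α(x) = x^3 + 72x^2 + 1728x + 13534.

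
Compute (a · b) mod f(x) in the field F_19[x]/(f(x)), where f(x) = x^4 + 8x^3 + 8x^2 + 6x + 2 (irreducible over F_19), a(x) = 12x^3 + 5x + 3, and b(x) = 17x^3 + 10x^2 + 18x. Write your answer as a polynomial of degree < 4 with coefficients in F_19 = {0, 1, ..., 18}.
a · b ≡ 17x^3 + 13x^2 + 10x + 16 (mod f(x))

Multiply in F_19[x]: a(x)·b(x) = (12x^3 + 5x + 3)·(17x^3 + 10x^2 + 18x) = 14x^6 + 6x^5 + 16x^4 + 6x^3 + 6x^2 + 16x. This has degree ≥ 4, so divide by f(x) over F_19: 14x^6 + 6x^5 + 16x^4 + 6x^3 + 6x^2 + 16x = (14x^2 + 8x + 11)·(x^4 + 8x^3 + 8x^2 + 6x + 2) + (17x^3 + 13x^2 + 10x + 16). Hence a·b ≡ 17x^3 + 13x^2 + 10x + 16 (mod f). (F_19[x]/(f) is a field with 19^4 = 130321 elements since f is irreducible of degree 4.)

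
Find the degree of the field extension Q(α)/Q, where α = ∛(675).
[Q(α):Q] = 3

The minimal polynomial of α is x^3 - 675, irreducible over Q since 675 is not a perfect cube (so x^3 - 675 has no rational root). Hence [Q(α):Q] = deg(m_α) = 3.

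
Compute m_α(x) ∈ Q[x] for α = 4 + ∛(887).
m_α(x) = x^3 - 12x^2 + 48x - 951

Set β = α - 4 = ∛(887), so β^3 = 887. Then (α - 4)^3 - 887 = 0, i.e. α is a root of g(x) = (x - 4)^3 - 887 = x^3 - 12x^2 + 48x - 951. Since g(x) = h(x - 4) where h(x) = x^3 - 887, and h is irreducible over Q (because 887 is not a perfect cube, so h has no rational root, and a monic cubic with no rational root is irreducible), g is also irreducible (irreducibility is preserved under the substitution x → x - 4). Hence m_α(x) = x^3 - 12x^2 + 48x - 951.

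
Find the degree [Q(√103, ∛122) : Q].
[Q(√103, ∛122) : Q] = 6

Let L = Q(√103, ∛122). Since Q(√103) ⊂ L and [Q(√103):Q] = 2, the tower law gives 2 | [L:Q]. Likewise Q(∛122) ⊂ L with [Q(∛122):Q] = 3 (because 122 is not a perfect cube), so 3 | [L:Q]. As gcd(2,3) = 1, [L:Q] is divisible by 6. Conversely L is generated over Q by √103 and ∛122, so [L:Q] ≤ 2·3 = 6. Therefore [Q(√103, ∛122) : Q] = 6.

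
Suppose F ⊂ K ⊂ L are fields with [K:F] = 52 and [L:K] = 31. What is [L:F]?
[L:F] = 1612

The tower law says that for any tower of field extensions F ⊂ K ⊂ L with finite degrees, [L:F] = [L:K] · [K:F]. Here this gives [L:F] = 31 · 52 = 1612.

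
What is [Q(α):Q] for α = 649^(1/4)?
[Q(α):Q] = 4

α is a root of x^4 - 649. By Eisenstein's criterion at the prime p = 11 (which divides the constant term 649 but p^2 = 121 does not, since 649 is squarefree), x^4 - 649 is irreducible over Q. Hence [Q(α):Q] = 4.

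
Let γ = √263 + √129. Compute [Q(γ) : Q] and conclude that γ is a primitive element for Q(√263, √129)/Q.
[Q(γ) : Q] = 4 (equivalently, Q(γ) = Q(√263, √129))

Obviously Q(γ) ⊆ Q(√263, √129), and [Q(√263, √129):Q] = 4 (since 263, 129 are distinct squarefree integers > 1 with 33927 not a perfect square). To show equality we compute the minimal polynomial of γ. From γ = √263 + √129: γ^2 = 263 + 2√(33927) + 129 = 392 + 2√(33927), so γ^2 - 392 = 2√(33927); squaring, (γ^2 - 392)^2 = 4·33927, i.e. γ^4 - 784γ^2 + 153664 - 135708 = 0, i.e. γ^4 - 784γ^2 + 17956 = 0. So γ is a root of x^4 - 784x^2 + 17956. This polynomial is irreducible over Q: it has no rational root (each ±√263 ± √129 is irrational), and any factorization into two quadratics over Q would force √(33927) ∈ Q (pairing opposite roots) or √263, √129 ∈ Q (other pairings), all impossible. Hence [Q(γ):Q] = 4 = [Q(√263, √129):Q], so Q(γ) = Q(√263, √129).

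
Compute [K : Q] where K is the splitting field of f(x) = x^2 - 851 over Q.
[K : Q] = 2

f(x) = x^2 - 851 factors as (x - √851)(x + √851). The splitting field is K = Q(√851). Since 851 is squarefree and > 1, it is not a perfect square, so x^2 - 851 is irreducible over Q and [Q(√851) : Q] = 2. Hence [K : Q] = 2.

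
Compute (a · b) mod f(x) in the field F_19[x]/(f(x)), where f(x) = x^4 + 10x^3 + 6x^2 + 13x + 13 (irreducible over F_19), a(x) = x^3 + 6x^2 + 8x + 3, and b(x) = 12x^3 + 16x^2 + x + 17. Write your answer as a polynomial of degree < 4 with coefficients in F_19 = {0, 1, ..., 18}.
a · b ≡ 12x^3 + 14x^2 + 9x + 18 (mod f(x))

Multiply in F_19[x]: a(x)·b(x) = (x^3 + 6x^2 + 8x + 3)·(12x^3 + 16x^2 + x + 17) = 12x^6 + 12x^5 + 3x^4 + 16x^3 + 6x^2 + 6x + 13. This has degree ≥ 4, so divide by f(x) over F_19: 12x^6 + 12x^5 + 3x^4 + 16x^3 + 6x^2 + 6x + 13 = (12x^2 + 6x + 4)·(x^4 + 10x^3 + 6x^2 + 13x + 13) + (12x^3 + 14x^2 + 9x + 18). Hence a·b ≡ 12x^3 + 14x^2 + 9x + 18 (mod f). (F_19[x]/(f) is a field with 19^4 = 130321 elements since f is irreducible of degree 4.)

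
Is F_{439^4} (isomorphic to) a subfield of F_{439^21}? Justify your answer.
No: F_{439^4} is not a subfield of F_{439^21}

F_{p^m} embeds in F_{p^n} iff m | n. Here 4 ∤ 21 (since 21 = 5·4 + 1 with remainder 1 ≠ 0), so F_{439^4} is not a subfield of F_{439^21}. Equivalently: if it were, the tower law would give 4 = [F_{439^4}:F_439] dividing [F_{439^21}:F_439] = 21, contradiction.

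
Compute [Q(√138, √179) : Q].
[Q(√138, √179) : Q] = 4

[Q(√138):Q] = 2 (min poly x^2 - 138, irreducible since 138 is squarefree > 1). For the top step, suppose √179 ∈ Q(√138), say √179 = c + d√138 with c, d ∈ Q. Squaring: 179 = c^2 + 138d^2 + 2cd√138. Since √138 ∉ Q this forces 2cd = 0. If d = 0 then √179 = c ∈ Q, contradicting 179 squarefree > 1. If c = 0 then 179 = 138d^2, so 138·179 = (138d)^2 is a perfect square in Q — but 138·179 = 24702 is not a perfect square (since 138 and 179 are distinct squarefree integers). Contradiction. Hence √179 ∉ Q(√138), so x^2 - 179 stays irreducible over Q(√138) and [Q(√138, √179) : Q(√138)] = 2. By the tower law, [Q(√138, √179) : Q] = 2 · 2 = 4.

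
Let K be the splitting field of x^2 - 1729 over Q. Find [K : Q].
[K : Q] = 2

f(x) = x^2 - 1729 factors as (x - √1729)(x + √1729). The splitting field is K = Q(√1729). Since 1729 is squarefree and > 1, it is not a perfect square, so x^2 - 1729 is irreducible over Q and [Q(√1729) : Q] = 2. Hence [K : Q] = 2.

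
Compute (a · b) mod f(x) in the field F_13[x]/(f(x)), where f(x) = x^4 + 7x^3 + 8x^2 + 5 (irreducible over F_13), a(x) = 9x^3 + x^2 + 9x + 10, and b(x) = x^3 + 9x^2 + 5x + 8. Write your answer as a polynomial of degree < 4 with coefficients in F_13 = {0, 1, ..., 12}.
a · b ≡ 9x^3 + 12x^2 + x + 10 (mod f(x))

Multiply in F_13[x]: a(x)·b(x) = (9x^3 + x^2 + 9x + 10)·(x^3 + 9x^2 + 5x + 8) = 9x^6 + 4x^5 + 11x^4 + 12x^3 + 5x + 2. This has degree ≥ 4, so divide by f(x) over F_13: 9x^6 + 4x^5 + 11x^4 + 12x^3 + 5x + 2 = (9x^2 + 6x + 1)·(x^4 + 7x^3 + 8x^2 + 5) + (9x^3 + 12x^2 + x + 10). Hence a·b ≡ 9x^3 + 12x^2 + x + 10 (mod f). (F_13[x]/(f) is a field with 13^4 = 28561 elements since f is irreducible of degree 4.)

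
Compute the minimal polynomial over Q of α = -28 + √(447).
m_α(x) = x^2 + 56x + 337

From α + 28 = √(447), squaring gives (α + 28)^2 = 447, i.e. α^2 + 56α + 784 = 447, so α^2 + 56α + 337 = 0. The discriminant of x^2 + 56x + 337 is (56)^2 - 4·(337) = 3136 - 1348 = 1788, and 4·(447) is not a perfect square in Q since 447 is squarefree and ≠ 1. Hence x^2 + 56x + 337 is irreducible over Q and is the minimal polynomial of α.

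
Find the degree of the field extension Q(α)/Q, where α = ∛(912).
[Q(α):Q] = 3

The minimal polynomial of α is x^3 - 912, irreducible over Q since 912 is not a perfect cube (so x^3 - 912 has no rational root). Hence [Q(α):Q] = deg(m_α) = 3.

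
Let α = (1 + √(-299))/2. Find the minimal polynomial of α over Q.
m_α(x) = x^2 - x + 75

From 2α - 1 = √(-299), squaring gives (2α - 1)^2 = -299, i.e. 4α^2 - 4α + 1 = -299, so α^2 - α + (1 + 299)/4 = 0. Since -299 ≡ 1 (mod 4), (1 + 299)/4 = 75 ∈ Z. The polynomial x^2 - x + 75 has discriminant 1 - 4·(75) = -299, which is not a perfect square in Q (d = -299 is squarefree and ≠ 1), so x^2 - x + 75 is irreducible over Q. It is the minimal polynomial of α.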